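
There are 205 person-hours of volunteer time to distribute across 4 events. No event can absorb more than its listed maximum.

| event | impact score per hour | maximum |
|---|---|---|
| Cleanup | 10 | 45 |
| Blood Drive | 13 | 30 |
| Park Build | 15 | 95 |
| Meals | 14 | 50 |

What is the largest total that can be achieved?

Order the events by impact score per hour: Park Build 15 > Meals 14 > Blood Drive 13 > Cleanup 10.
Give Park Build 95 to hit its cap of 95 → 110 left.
Meals: +50 to 50 (cap) → 60 left.
Blood Drive takes 30 to reach its cap of 30 → 30 left.
Only 30 left; Cleanup takes them to reach 30.
Total = 10×30 + 13×30 + 15×95 + 14×50 = 2815.

2815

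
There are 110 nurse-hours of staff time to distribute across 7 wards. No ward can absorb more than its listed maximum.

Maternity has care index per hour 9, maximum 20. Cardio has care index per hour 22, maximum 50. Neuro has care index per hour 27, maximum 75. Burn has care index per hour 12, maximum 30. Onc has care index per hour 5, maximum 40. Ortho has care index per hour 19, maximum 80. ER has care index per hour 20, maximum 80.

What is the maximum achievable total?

Rank by care index per hour: Neuro 27 > Cardio 22 > ER 20 > Ortho 19 > Burn 12 > Maternity 9 > Onc 5.
Neuro takes 75 to reach its cap of 75 → 35 left.
Cardio has room for 50 but only 35 remain, so it gets 35.
Total = 22×35 + 27×75 = 2795.

2795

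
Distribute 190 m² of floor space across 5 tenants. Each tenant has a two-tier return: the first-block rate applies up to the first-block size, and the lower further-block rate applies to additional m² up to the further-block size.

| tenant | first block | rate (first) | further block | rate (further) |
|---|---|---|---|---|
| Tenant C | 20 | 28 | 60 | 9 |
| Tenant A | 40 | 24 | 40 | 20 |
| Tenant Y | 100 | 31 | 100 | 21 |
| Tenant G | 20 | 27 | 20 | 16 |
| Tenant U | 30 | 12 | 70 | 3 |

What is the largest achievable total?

5370

Order all 10 blocks by rate: Tenant Y/T1 31 > Tenant C/T1 28 > Tenant G/T1 27 > Tenant A/T1 24 > Tenant Y/T2 21 > Tenant A/T2 20 > Tenant G/T2 16 > Tenant U/T1 12 > Tenant C/T2 9 > Tenant U/T2 3.
Tenant Y T1 at 31: fill all 100 ; 90 left.
Tenant C T1 at 28: fill all 20 ; 70 left.
Tenant G T1 at 27: fill all 20 ; 50 left.
Tenant A/T1 (24): +40 ; 10 left.
Tenant Y/T2: +10 of 100 at 21; pool empty.
Total = 31×100 + 28×20 + 27×20 + 24×40 + 21×10 = 5370.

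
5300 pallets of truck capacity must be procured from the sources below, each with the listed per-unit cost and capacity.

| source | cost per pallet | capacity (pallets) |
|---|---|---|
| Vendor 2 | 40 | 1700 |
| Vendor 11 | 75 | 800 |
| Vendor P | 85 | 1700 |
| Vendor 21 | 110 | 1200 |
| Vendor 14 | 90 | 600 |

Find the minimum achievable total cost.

Cheapest first:
Take 1700 from Vendor 2 at 40 ; need 3600 more.
Vendor 11 at 75: take all 800 pallets ; 2800 still needed.
Vendor P (85): use full 1700 ; 1100 pallets to go.
Vendor 14 (90): use full 600 ; 500 pallets to go.
Take 500 from Vendor 21 at 110 to finish.
Cost = 1700×40 + 800×75 + 1700×85 + 600×90 + 500×110 = 381500.

381500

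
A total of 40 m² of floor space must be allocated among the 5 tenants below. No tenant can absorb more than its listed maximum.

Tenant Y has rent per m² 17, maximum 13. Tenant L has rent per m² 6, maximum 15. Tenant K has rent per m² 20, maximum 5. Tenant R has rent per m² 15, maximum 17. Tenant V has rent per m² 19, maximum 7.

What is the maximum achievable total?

679

Highest rent per m² first: Tenant K 20 > Tenant V 19 > Tenant Y 17 > Tenant R 15 > Tenant L 6.
Tenant K: +5 to 5 (cap) — 35 left.
Tenant V takes 7 to reach its cap of 7 — 28 left.
Give Tenant Y 13 to hit its cap of 13 — 15 left.
Tenant R: +15 (room for 17) → 15. Pool exhausted.
Total = 17×13 + 20×5 + 15×15 + 19×7 = 679.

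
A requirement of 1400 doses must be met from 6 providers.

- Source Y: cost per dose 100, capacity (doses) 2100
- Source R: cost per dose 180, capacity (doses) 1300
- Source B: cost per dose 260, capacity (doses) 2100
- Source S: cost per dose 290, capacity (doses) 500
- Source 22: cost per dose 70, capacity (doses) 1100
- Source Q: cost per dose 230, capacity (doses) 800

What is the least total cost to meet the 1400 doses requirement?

Use providers in increasing cost order.
Source 22 (70): use full 1100 → 300 doses to go.
Take 300 from Source Y at 100 to finish.
Source R, Source Q, Source B, Source S: unused.
Cost = 1100×70 + 300×100 = 107000.

107000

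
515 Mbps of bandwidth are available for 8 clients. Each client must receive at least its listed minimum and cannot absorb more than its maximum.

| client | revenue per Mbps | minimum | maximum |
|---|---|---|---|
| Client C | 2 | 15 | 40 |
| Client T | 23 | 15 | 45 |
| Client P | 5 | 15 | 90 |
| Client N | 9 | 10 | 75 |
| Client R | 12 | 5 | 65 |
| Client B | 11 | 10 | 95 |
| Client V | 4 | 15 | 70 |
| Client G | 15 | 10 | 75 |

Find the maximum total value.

5360

Meeting every minimum uses 15+15+15+10+5+10+15+10 = 95 Mbps, leaving 420.
Rank by revenue per Mbps: Client T 23 > Client G 15 > Client R 12 > Client B 11 > Client N 9 > Client P 5 > Client V 4 > Client C 2.
Client T: +30 to 45 (cap) — 390 left.
Client G takes 65 more to reach its cap of 75 — 325 left.
Client R: +60 to 65 (cap) — 265 left.
Client B takes 85 more to reach its cap of 95 — 180 left.
Client N takes 65 more to reach its cap of 75 — 115 left.
Client P takes 75 more to reach its cap of 90 — 40 left.
Client V: +40 (room for 55) → 55. Pool exhausted.
Total = 2×15 + 23×45 + 5×90 + 9×75 + 12×65 + 11×95 + 4×55 + 15×75 = 5360.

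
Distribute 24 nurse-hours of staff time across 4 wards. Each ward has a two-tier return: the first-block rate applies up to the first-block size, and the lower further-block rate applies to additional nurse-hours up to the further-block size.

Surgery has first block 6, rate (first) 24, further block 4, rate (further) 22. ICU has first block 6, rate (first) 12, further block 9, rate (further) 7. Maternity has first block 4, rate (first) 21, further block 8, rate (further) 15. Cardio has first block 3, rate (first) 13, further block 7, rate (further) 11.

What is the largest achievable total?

Rank every tier by rate: Surgery/tier1 24 > Surgery/tier2 22 > Maternity/tier1 21 > Maternity/tier2 15 > Cardio/tier1 13 > ICU/tier1 12 > Cardio/tier2 11 > ICU/tier2 7.
Surgery tier1 at 24: fill all 6 ; 18 left.
Surgery/tier2 (22): +4 ; 14 left.
Fill Maternity tier1 block (4 at 21) ; 10 left.
Maternity/tier2 (15): +8 ; 2 left.
Cardio tier1 at 13: only 2 left, fill 2.
Total = 24×6 + 22×4 + 21×4 + 15×8 + 13×2 = 462.

462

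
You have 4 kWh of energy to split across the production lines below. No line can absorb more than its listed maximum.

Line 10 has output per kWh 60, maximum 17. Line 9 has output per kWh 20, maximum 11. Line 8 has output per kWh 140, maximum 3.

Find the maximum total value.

480

Rank by output per kWh: Line 8 140 > Line 10 60 > Line 9 20.
Give Line 8 3 to hit its cap of 3 — 1 left.
Line 10: +1 (room for 17) → 1. Pool exhausted.
Total = 60×1 + 140×3 = 480.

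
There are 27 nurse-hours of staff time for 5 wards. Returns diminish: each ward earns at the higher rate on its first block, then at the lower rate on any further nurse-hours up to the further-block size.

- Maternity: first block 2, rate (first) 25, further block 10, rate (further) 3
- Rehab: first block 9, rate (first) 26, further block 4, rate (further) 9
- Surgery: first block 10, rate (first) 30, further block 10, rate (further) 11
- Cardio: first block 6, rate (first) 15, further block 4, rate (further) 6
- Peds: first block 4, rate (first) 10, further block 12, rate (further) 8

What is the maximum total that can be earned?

674

Rank every tier by rate: Surgery/T1 30 > Rehab/T1 26 > Maternity/T1 25 > Cardio/T1 15 > Surgery/T2 11 > Peds/T1 10 > Rehab/T2 9 > Peds/T2 8 > Cardio/T2 6 > Maternity/T2 3.
Surgery/T1 (30): +10 — 17 left.
Rehab T1 at 26: fill all 9 — 8 left.
Maternity/T1 (25): +2 — 6 left.
Fill Cardio T1 block (6 at 15) — 0 left.
Total = 30×10 + 26×9 + 25×2 + 15×6 = 674.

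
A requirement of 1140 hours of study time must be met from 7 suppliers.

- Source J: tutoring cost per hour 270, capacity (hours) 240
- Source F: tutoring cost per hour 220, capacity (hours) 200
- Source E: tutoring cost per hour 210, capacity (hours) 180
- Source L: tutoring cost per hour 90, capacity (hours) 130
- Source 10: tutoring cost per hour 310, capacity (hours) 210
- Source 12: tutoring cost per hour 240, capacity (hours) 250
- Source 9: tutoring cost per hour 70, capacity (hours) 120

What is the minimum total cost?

232900

Cheapest first:
Take 120 from Source 9 at 70 → need 1020 more.
Source L (90): use full 130 → 890 hours to go.
Source E at 210: take all 180 hours → 710 still needed.
Source F at 220: take all 200 hours → 510 still needed.
Source 12 at 240: take all 250 hours → 260 still needed.
Source J (270): use full 240 → 20 hours to go.
Source 10 (310): take the remaining 20 → done.
Cost = 120×70 + 130×90 + 180×210 + 200×220 + 250×240 + 240×270 + 20×310 = 232900.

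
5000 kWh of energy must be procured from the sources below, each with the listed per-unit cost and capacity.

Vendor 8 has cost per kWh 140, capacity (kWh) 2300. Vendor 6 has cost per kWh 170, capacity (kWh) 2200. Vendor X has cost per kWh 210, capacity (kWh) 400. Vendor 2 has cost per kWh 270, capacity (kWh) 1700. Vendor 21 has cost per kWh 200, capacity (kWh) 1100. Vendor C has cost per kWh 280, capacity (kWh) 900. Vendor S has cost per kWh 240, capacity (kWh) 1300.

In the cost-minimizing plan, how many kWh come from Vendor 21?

500

Cheapest first:
Vendor 8 (140): use full 2300 ; 2700 kWh to go.
Vendor 6 (170): use full 2200 ; 500 kWh to go.
Vendor 21 at 200: take 500 of its 1100 ; requirement met.
Vendor X, Vendor S, Vendor 2, Vendor C: unused.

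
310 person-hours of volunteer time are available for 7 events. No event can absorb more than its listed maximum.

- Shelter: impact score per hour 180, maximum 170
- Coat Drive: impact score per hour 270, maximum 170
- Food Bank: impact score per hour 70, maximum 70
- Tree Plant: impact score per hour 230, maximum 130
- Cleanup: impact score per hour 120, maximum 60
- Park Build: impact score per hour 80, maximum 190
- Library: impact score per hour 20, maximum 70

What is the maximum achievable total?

77600

Rank by impact score per hour: Coat Drive 270 > Tree Plant 230 > Shelter 180 > Cleanup 120 > Park Build 80 > Food Bank 70 > Library 20.
Give Coat Drive 170 to hit its cap of 170 ; 140 left.
Tree Plant takes 130 to reach its cap of 130 ; 10 left.
Only 10 left; Shelter takes them to reach 10.
Total = 180×10 + 270×170 + 230×130 = 77600.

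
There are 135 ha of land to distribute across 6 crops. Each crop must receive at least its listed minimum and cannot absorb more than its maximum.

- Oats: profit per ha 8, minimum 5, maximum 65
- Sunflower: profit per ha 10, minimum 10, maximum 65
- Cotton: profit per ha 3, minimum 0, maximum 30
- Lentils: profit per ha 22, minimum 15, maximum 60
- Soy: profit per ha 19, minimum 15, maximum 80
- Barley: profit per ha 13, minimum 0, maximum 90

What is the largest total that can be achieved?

2600

Meeting every minimum uses 5+10+0+15+15+0 = 45 ha, leaving 90.
Rank by profit per ha: Lentils 22 > Soy 19 > Barley 13 > Sunflower 10 > Oats 8 > Cotton 3.
Give Lentils 45 more to hit its cap of 60 ; 45 left.
Soy has room for 65 more but only 45 remain, so it gets 60.
Total = 8×5 + 10×10 + 22×60 + 19×60 = 2600.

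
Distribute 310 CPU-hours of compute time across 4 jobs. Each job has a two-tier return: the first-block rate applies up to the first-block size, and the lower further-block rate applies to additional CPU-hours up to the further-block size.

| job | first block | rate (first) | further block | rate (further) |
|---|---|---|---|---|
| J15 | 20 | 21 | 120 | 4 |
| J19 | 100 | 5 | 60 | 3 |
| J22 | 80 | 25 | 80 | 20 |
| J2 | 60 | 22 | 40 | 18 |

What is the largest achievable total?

6210

Rank every tier by rate: J22/tier1 25 > J2/tier1 22 > J15/tier1 21 > J22/tier2 20 > J2/tier2 18 > J19/tier1 5 > J15/tier2 4 > J19/tier2 3.
Fill J22 tier1 block (80 at 25) — 230 left.
J2 tier1 at 22: fill all 60 — 170 left.
J15/tier1 (21): +20 — 150 left.
J22 tier2 at 20: fill all 80 — 70 left.
Fill J2 tier2 block (40 at 18) — 30 left.
30 remain; put them into J19 tier1 at 5.
Total = 25×80 + 22×60 + 21×20 + 20×80 + 18×40 + 5×30 = 6210.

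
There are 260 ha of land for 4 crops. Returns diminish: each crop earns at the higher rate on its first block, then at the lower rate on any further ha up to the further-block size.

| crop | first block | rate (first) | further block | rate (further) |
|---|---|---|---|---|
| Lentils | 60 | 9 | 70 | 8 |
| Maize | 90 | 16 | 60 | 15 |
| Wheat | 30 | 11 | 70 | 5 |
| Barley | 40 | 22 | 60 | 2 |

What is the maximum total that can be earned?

Treat each block as its own option and order by rate: Barley/first 22 > Maize/first 16 > Maize/second 15 > Wheat/first 11 > Lentils/first 9 > Lentils/second 8 > Wheat/second 5 > Barley/second 2.
Fill Barley first block (40 at 22) → 220 left.
Fill Maize first block (90 at 16) → 130 left.
Maize/second (15): +60 → 70 left.
Fill Wheat first block (30 at 11) → 40 left.
Lentils first at 9: only 40 left, fill 40.
Total = 22×40 + 16×90 + 15×60 + 11×30 + 9×40 = 3910.

3910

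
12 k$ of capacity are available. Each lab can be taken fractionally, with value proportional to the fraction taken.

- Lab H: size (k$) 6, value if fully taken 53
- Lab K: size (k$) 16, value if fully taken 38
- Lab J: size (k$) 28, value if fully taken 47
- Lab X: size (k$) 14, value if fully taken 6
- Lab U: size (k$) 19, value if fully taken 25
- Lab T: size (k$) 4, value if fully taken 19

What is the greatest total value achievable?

Sort by value density: Lab H 53/6≈8.83, Lab T 19/4≈4.75, Lab K 38/16≈2.38, Lab J 47/28≈1.68, Lab U 25/19≈1.32, Lab X 6/14≈0.429.
Lab H: take in full, 6 k$ for value 53 ; 6 left.
Take all of Lab T (4 k$, value 19) ; 2 k$ left.
Fill the last 2 k$ with part of Lab K: 2/16 of it earns 4.75.
Total value = 76.75.

76.75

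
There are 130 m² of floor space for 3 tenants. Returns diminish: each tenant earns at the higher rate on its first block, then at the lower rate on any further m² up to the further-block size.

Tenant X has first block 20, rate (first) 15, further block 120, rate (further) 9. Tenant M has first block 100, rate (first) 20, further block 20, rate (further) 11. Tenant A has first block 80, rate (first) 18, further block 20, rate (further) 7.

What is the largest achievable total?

Rank every tier by rate: Tenant M/tier1 20 > Tenant A/tier1 18 > Tenant X/tier1 15 > Tenant M/tier2 11 > Tenant X/tier2 9 > Tenant A/tier2 7.
Tenant M tier1 at 20: fill all 100 ; 30 left.
30 remain; put them into Tenant A tier1 at 18.
Total = 20×100 + 18×30 = 2540.

2540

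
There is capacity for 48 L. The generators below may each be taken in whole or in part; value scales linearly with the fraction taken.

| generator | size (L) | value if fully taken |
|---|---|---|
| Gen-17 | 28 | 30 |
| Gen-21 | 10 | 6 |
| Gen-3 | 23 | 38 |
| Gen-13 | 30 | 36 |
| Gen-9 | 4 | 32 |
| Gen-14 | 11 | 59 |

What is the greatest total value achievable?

141

Rank by value-to-size ratio: Gen-9 32/4≈8, Gen-14 59/11≈5.36, Gen-3 38/23≈1.65, Gen-13 36/30≈1.2, Gen-17 30/28≈1.07, Gen-21 6/10≈0.6.
Gen-9: take in full, 4 L for value 32 ; 44 left.
Gen-14: take in full, 11 L for value 59 ; 33 left.
Take all of Gen-3 (23 L, value 38) ; 10 L left.
10 L left: a 10/30 share of Gen-13 gives 36×10/30 = 12.
Total value = 141.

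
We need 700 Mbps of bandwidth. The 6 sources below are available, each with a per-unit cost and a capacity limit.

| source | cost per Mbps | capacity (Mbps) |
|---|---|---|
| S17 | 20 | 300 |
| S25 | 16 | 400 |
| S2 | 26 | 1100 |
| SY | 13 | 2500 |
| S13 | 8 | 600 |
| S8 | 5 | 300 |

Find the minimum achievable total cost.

Use sources in increasing cost order.
Take 300 from S8 at 5 ; need 400 more.
S13 (8): take the remaining 400 ; done.
SY, S25, S17, S2: unused.
Cost = 300×5 + 400×8 = 4700.

4700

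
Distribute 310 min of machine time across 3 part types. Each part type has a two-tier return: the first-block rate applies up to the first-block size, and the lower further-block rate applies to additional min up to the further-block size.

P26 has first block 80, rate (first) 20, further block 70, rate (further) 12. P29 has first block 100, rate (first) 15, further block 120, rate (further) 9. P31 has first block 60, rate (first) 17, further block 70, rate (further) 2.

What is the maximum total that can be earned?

4960

Treat each block as its own option and order by rate: P26/first 20 > P31/first 17 > P29/first 15 > P26/second 12 > P29/second 9 > P31/second 2.
P26/first (20): +80 → 230 left.
P31/first (17): +60 → 170 left.
Fill P29 first block (100 at 15) → 70 left.
P26 second at 12: fill all 70 → 0 left.
Total = 20×80 + 17×60 + 15×100 + 12×70 = 4960.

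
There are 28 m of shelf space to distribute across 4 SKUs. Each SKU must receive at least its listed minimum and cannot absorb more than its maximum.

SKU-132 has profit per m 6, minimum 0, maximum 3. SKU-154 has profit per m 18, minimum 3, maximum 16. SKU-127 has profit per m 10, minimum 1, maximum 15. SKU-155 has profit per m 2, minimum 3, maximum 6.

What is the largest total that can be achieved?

Meeting every minimum uses 0+3+1+3 = 7 m, leaving 21.
Highest profit per m first: SKU-154 18 > SKU-127 10 > SKU-132 6 > SKU-155 2.
SKU-154 takes 13 more to reach its cap of 16 — 8 left.
SKU-127: +8 (room for 14) → 9. Pool exhausted.
Total = 18×16 + 10×9 + 2×3 = 384.

384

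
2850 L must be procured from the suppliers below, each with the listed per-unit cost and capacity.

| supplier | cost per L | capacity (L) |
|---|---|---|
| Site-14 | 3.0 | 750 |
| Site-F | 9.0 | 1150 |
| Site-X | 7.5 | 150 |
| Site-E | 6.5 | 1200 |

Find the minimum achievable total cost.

17925

Use suppliers in increasing cost order.
Site-14 at 3.0: take all 750 L → 2100 still needed.
Take 1200 from Site-E at 6.5 → need 900 more.
Take 150 from Site-X at 7.5 → need 750 more.
Take 750 from Site-F at 9.0 to finish.
Cost = 750×3.0 + 1200×6.5 + 150×7.5 + 750×9.0 = 17925.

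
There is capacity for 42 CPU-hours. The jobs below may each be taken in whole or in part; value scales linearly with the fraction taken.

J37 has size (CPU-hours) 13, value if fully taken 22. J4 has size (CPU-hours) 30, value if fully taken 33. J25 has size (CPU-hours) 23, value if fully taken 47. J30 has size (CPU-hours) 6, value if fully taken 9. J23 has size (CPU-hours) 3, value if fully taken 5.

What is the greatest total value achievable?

78.5

Rank by value-to-size ratio: J25 47/23≈2.04, J37 22/13≈1.69, J23 5/3≈1.67, J30 9/6≈1.5, J4 33/30≈1.1.
Take all of J25 (23 CPU-hours, value 47) ; 19 CPU-hours left.
All 13 CPU-hours of J37 fit (value 22) ; 6 remain.
All 3 CPU-hours of J23 fit (value 5) ; 3 remain.
Fill the last 3 CPU-hours with part of J30: 3/6 of it earns 4.5.
Total value = 78.5.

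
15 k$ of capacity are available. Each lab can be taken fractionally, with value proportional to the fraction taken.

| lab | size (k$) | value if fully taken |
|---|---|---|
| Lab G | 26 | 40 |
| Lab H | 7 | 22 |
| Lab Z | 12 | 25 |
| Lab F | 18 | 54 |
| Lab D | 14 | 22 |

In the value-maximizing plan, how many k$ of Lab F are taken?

8

Sort by value density: Lab H 22/7≈3.14, Lab F 54/18≈3, Lab Z 25/12≈2.08, Lab D 22/14≈1.57, Lab G 40/26≈1.54.
Take all of Lab H (7 k$, value 22) → 8 k$ left.
8 k$ left: a 8/18 share of Lab F gives 54×8/18 = 24.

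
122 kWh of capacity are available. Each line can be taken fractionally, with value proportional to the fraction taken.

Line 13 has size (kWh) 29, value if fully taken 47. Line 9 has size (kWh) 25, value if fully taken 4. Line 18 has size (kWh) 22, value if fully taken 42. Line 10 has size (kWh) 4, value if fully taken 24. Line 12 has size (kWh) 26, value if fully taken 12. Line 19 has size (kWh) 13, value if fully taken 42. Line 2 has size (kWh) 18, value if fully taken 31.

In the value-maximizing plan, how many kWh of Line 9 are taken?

Best value per unit of size first: Line 10 24/4≈6, Line 19 42/13≈3.23, Line 18 42/22≈1.91, Line 2 31/18≈1.72, Line 13 47/29≈1.62, Line 12 12/26≈0.462, Line 9 4/25≈0.16.
Line 10: take in full, 4 kWh for value 24 → 118 left.
All 13 kWh of Line 19 fit (value 42) → 105 remain.
All 22 kWh of Line 18 fit (value 42) → 83 remain.
All 18 kWh of Line 2 fit (value 31) → 65 remain.
Take all of Line 13 (29 kWh, value 47) → 36 kWh left.
Line 12: take in full, 26 kWh for value 12 → 10 left.
10 kWh left: a 10/25 share of Line 9 gives 4×10/25 = 1.6.

10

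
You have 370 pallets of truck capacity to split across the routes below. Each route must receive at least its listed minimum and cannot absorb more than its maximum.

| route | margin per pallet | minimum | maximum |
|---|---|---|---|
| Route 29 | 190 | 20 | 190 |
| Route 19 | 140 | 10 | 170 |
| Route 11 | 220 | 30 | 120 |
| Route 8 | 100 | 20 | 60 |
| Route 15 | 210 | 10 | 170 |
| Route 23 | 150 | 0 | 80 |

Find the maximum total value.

Meeting every minimum uses 20+10+30+20+10+0 = 90 pallets, leaving 280.
Highest margin per pallet first: Route 11 220 > Route 15 210 > Route 29 190 > Route 23 150 > Route 19 140 > Route 8 100.
Route 11: +90 to 120 (cap) ; 190 left.
Route 15: +160 to 170 (cap) ; 30 left.
Route 29: +30 (room for 170) → 50. Pool exhausted.
Total = 190×50 + 140×10 + 220×120 + 100×20 + 210×170 = 75000.

75000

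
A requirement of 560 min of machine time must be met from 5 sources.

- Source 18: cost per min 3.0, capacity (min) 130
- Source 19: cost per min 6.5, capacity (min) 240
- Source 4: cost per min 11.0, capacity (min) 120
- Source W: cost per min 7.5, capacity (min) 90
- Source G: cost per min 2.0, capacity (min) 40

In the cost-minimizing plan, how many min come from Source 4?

60

Cheapest first:
Source G at 2.0: take all 40 min ; 520 still needed.
Source 18 (3.0): use full 130 ; 390 min to go.
Take 240 from Source 19 at 6.5 ; need 150 more.
Source W (7.5): use full 90 ; 60 min to go.
Take 60 from Source 4 at 11.0 to finish.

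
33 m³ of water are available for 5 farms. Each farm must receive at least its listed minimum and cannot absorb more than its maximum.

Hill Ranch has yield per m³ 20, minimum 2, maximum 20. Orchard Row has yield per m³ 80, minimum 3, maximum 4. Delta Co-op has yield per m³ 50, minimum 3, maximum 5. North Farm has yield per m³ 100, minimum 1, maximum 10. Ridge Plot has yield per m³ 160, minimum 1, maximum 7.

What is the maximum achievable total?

Meeting every minimum uses 2+3+3+1+1 = 10 m³, leaving 23.
Order the farms by yield per m³: Ridge Plot 160 > North Farm 100 > Orchard Row 80 > Delta Co-op 50 > Hill Ranch 20.
Give Ridge Plot 6 more to hit its cap of 7 → 17 left.
Give North Farm 9 more to hit its cap of 10 → 8 left.
Orchard Row: +1 to 4 (cap) → 7 left.
Delta Co-op takes 2 more to reach its cap of 5 → 5 left.
Hill Ranch: +5 (room for 18) → 7. Pool exhausted.
Total = 20×7 + 80×4 + 50×5 + 100×10 + 160×7 = 2830.

2830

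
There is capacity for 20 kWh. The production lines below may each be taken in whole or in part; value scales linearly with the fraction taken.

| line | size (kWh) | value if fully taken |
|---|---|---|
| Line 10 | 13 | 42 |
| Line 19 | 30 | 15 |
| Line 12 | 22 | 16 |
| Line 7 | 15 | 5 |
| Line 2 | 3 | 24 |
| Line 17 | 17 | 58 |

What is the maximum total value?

82

Rank by value-to-size ratio: Line 2 24/3≈8, Line 17 58/17≈3.41, Line 10 42/13≈3.23, Line 12 16/22≈0.727, Line 19 15/30≈0.5, Line 7 5/15≈0.333.
Take all of Line 2 (3 kWh, value 24) → 17 kWh left.
Line 17: take in full, 17 kWh for value 58 → 0 left.
Total value = 82.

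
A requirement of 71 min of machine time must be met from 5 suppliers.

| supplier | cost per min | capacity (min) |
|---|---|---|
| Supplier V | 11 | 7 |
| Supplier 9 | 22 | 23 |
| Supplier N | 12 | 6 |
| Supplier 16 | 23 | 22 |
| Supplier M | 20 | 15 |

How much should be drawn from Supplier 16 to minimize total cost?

20

Fill from the cheapest supplier first.
Take 7 from Supplier V at 11 → need 64 more.
Take 6 from Supplier N at 12 → need 58 more.
Supplier M at 20: take all 15 min → 43 still needed.
Take 23 from Supplier 9 at 22 → need 20 more.
Supplier 16 (23): take the remaining 20 → done.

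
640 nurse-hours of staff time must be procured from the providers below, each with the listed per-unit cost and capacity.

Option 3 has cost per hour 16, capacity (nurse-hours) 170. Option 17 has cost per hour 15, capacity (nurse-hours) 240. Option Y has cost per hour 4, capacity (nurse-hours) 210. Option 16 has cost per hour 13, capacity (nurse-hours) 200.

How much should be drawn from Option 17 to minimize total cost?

230

Fill from the cheapest provider first.
Option Y at 4: take all 210 nurse-hours ; 430 still needed.
Take 200 from Option 16 at 13 ; need 230 more.
Option 17 at 15: take 230 of its 240 ; requirement met.
Option 3: unused.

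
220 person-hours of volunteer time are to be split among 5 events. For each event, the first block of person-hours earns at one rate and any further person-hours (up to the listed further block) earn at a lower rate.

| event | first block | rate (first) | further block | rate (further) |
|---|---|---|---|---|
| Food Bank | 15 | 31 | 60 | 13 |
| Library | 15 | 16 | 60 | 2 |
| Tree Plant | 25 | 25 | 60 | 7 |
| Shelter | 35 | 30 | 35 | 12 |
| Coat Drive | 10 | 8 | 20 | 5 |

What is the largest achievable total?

3835

Order all 10 blocks by rate: Food Bank/T1 31 > Shelter/T1 30 > Tree Plant/T1 25 > Library/T1 16 > Food Bank/T2 13 > Shelter/T2 12 > Coat Drive/T1 8 > Tree Plant/T2 7 > Coat Drive/T2 5 > Library/T2 2.
Fill Food Bank T1 block (15 at 31) ; 205 left.
Shelter T1 at 30: fill all 35 ; 170 left.
Tree Plant/T1 (25): +25 ; 145 left.
Library/T1 (16): +15 ; 130 left.
Food Bank T2 at 13: fill all 60 ; 70 left.
Shelter/T2 (12): +35 ; 35 left.
Coat Drive T1 at 8: fill all 10 ; 25 left.
Tree Plant/T2: +25 of 60 at 7; pool empty.
Total = 31×15 + 30×35 + 25×25 + 16×15 + 13×60 + 12×35 + 8×10 + 7×25 = 3835.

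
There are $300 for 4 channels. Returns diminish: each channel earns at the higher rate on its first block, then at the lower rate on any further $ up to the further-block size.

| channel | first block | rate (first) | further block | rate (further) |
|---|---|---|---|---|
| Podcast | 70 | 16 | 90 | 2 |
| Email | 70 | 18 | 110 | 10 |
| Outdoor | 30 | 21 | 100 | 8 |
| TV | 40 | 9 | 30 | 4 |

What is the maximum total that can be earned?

4290

Rank every tier by rate: Outdoor/tier1 21 > Email/tier1 18 > Podcast/tier1 16 > Email/tier2 10 > TV/tier1 9 > Outdoor/tier2 8 > TV/tier2 4 > Podcast/tier2 2.
Outdoor/tier1 (21): +30 → 270 left.
Email tier1 at 18: fill all 70 → 200 left.
Podcast tier1 at 16: fill all 70 → 130 left.
Email tier2 at 10: fill all 110 → 20 left.
TV/tier1: +20 of 40 at 9; pool empty.
Total = 21×30 + 18×70 + 16×70 + 10×110 + 9×20 = 4290.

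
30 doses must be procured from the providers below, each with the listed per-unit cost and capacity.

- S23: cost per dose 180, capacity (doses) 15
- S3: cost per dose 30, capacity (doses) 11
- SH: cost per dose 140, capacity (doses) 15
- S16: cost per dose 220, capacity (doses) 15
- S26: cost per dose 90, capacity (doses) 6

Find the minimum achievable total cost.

Cheapest first:
S3 at 30: take all 11 doses → 19 still needed.
S26 at 90: take all 6 doses → 13 still needed.
SH (140): take the remaining 13 → done.
S23, S16: unused.
Cost = 11×30 + 6×90 + 13×140 = 2690.

2690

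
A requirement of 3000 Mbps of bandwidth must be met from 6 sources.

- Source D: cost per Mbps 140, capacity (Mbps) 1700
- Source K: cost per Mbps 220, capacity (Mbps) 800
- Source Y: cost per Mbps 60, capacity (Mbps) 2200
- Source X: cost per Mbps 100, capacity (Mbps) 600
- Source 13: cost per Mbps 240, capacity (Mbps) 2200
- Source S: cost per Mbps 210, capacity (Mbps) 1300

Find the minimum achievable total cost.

220000

Use sources in increasing cost order.
Source Y at 60: take all 2200 Mbps ; 800 still needed.
Source X (100): use full 600 ; 200 Mbps to go.
Take 200 from Source D at 140 to finish.
Source S, Source K, Source 13: unused.
Cost = 2200×60 + 600×100 + 200×140 = 220000.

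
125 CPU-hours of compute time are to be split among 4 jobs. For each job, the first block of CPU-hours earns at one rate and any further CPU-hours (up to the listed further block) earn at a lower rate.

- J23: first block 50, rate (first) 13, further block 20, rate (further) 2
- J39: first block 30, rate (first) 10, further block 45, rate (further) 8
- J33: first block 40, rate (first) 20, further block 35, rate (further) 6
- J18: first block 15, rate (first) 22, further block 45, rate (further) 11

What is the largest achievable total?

2000

Rank every tier by rate: J18/first 22 > J33/first 20 > J23/first 13 > J18/second 11 > J39/first 10 > J39/second 8 > J33/second 6 > J23/second 2.
J18/first (22): +15 → 110 left.
Fill J33 first block (40 at 20) → 70 left.
Fill J23 first block (50 at 13) → 20 left.
20 remain; put them into J18 second at 11.
Total = 22×15 + 20×40 + 13×50 + 11×20 = 2000.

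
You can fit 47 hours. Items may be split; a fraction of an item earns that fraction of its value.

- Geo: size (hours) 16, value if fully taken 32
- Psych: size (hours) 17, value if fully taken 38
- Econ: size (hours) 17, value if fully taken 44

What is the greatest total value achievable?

108

Sort by value density: Econ 44/17≈2.59, Psych 38/17≈2.24, Geo 32/16≈2.
All 17 hours of Econ fit (value 44) — 30 remain.
All 17 hours of Psych fit (value 38) — 13 remain.
13 hours left: a 13/16 share of Geo gives 32×13/16 = 26.
Total value = 108.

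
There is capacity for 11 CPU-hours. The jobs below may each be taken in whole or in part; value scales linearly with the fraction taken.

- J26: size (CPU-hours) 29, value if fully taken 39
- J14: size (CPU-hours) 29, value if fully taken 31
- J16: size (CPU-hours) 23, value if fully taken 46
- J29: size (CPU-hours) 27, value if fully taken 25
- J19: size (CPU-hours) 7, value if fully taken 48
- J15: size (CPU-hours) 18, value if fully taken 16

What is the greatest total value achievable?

Best value per unit of size first: J19 48/7≈6.86, J16 46/23≈2, J26 39/29≈1.34, J14 31/29≈1.07, J29 25/27≈0.926, J15 16/18≈0.889.
Take all of J19 (7 CPU-hours, value 48) — 4 CPU-hours left.
Only 4 CPU-hours remain; take 4/23 of J16 for value 46×4/23 = 8.
Total value = 56.

56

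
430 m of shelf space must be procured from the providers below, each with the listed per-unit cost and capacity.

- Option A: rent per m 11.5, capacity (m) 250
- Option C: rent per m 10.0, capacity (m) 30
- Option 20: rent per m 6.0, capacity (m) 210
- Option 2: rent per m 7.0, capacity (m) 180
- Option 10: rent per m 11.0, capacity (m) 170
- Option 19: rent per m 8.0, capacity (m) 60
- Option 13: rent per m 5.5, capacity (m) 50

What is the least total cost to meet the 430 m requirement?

Use providers in increasing cost order.
Option 13 at 5.5: take all 50 m — 380 still needed.
Take 210 from Option 20 at 6.0 — need 170 more.
Option 2 (7.0): take the remaining 170 — done.
Option 19, Option C, Option 10, Option A: unused.
Cost = 50×5.5 + 210×6.0 + 170×7.0 = 2725.

2725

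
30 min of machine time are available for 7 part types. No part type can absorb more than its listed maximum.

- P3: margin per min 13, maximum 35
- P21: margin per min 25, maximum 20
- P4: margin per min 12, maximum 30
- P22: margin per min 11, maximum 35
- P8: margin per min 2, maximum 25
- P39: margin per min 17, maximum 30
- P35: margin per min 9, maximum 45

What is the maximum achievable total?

Rank by margin per min: P21 25 > P39 17 > P3 13 > P4 12 > P22 11 > P35 9 > P8 2.
Give P21 20 to hit its cap of 20 — 10 left.
Only 10 left; P39 takes them to reach 10.
Total = 25×20 + 17×10 = 670.

670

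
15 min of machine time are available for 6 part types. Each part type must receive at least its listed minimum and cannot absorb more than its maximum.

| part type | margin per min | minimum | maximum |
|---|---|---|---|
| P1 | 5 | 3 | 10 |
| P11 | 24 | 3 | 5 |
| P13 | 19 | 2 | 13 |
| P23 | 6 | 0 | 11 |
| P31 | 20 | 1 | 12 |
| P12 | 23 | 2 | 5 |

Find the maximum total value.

285

Meeting every minimum uses 3+3+2+0+1+2 = 11 min, leaving 4.
Rank by margin per min: P11 24 > P12 23 > P31 20 > P13 19 > P23 6 > P1 5.
P11 takes 2 more to reach its cap of 5 → 2 left.
P12 has room for 3 more but only 2 remain, so it gets 4.
Total = 5×3 + 24×5 + 19×2 + 20×1 + 23×4 = 285.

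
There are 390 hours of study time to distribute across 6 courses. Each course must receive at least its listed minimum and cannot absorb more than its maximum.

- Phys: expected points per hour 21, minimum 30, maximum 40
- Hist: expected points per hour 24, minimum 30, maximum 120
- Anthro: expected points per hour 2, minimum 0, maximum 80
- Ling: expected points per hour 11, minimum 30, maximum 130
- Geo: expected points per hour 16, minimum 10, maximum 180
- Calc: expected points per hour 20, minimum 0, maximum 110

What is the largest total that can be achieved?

Meeting every minimum uses 30+30+0+30+10+0 = 100 hours, leaving 290.
Highest expected points per hour first: Hist 24 > Phys 21 > Calc 20 > Geo 16 > Ling 11 > Anthro 2.
Give Hist 90 more to hit its cap of 120 — 200 left.
Phys: +10 to 40 (cap) — 190 left.
Give Calc 110 more to hit its cap of 110 — 80 left.
Geo: +80 (room for 170) → 90. Pool exhausted.
Total = 21×40 + 24×120 + 11×30 + 16×90 + 20×110 = 7690.

7690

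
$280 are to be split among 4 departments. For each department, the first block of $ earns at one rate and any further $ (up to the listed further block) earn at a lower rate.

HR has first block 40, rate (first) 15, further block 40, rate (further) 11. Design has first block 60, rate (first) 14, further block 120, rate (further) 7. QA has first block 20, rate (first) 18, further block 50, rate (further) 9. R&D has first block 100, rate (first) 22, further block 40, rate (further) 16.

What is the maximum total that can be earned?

Treat each block as its own option and order by rate: R&D/first 22 > QA/first 18 > R&D/second 16 > HR/first 15 > Design/first 14 > HR/second 11 > QA/second 9 > Design/second 7.
R&D/first (22): +100 — 180 left.
QA first at 18: fill all 20 — 160 left.
Fill R&D second block (40 at 16) — 120 left.
Fill HR first block (40 at 15) — 80 left.
Design/first (14): +60 — 20 left.
HR second at 11: only 20 left, fill 20.
Total = 22×100 + 18×20 + 16×40 + 15×40 + 14×60 + 11×20 = 4860.

4860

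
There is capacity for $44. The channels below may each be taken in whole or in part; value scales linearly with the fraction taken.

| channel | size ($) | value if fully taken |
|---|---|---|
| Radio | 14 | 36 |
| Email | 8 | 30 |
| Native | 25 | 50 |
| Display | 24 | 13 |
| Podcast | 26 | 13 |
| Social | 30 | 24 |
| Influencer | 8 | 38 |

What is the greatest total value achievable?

Best value per unit of size first: Influencer 38/8≈4.75, Email 30/8≈3.75, Radio 36/14≈2.57, Native 50/25≈2, Social 24/30≈0.8, Display 13/24≈0.542, Podcast 13/26≈0.5.
All 8 $ of Influencer fit (value 38) — 36 remain.
Email: take in full, 8 $ for value 30 — 28 left.
Take all of Radio (14 $, value 36) — 14 $ left.
14 $ left: a 14/25 share of Native gives 50×14/25 = 28.
Total value = 132.

132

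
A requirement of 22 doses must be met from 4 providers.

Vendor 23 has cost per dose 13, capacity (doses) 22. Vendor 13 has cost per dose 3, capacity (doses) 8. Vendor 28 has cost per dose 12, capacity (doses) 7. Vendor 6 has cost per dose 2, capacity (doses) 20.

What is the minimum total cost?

Use providers in increasing cost order.
Vendor 6 (2): use full 20 — 2 doses to go.
Vendor 13 (3): take the remaining 2 — done.
Vendor 28, Vendor 23: unused.
Cost = 20×2 + 2×3 = 46.

46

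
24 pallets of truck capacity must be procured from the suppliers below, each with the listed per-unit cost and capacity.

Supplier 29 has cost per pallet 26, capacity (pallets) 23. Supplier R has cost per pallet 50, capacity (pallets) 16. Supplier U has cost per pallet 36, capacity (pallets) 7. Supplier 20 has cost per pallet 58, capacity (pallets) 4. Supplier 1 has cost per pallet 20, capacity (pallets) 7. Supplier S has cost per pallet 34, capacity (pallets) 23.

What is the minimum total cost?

Use suppliers in increasing cost order.
Take 7 from Supplier 1 at 20 ; need 17 more.
Take 17 from Supplier 29 at 26 to finish.
Supplier S, Supplier U, Supplier R, Supplier 20: unused.
Cost = 7×20 + 17×26 = 582.

582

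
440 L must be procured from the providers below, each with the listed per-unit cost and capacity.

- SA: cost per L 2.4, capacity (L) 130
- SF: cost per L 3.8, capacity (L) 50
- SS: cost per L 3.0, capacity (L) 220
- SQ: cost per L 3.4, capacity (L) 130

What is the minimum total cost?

1278

Cheapest first:
SA at 2.4: take all 130 L — 310 still needed.
Take 220 from SS at 3.0 — need 90 more.
SQ (3.4): take the remaining 90 — done.
SF: unused.
Cost = 130×2.4 + 220×3.0 + 90×3.4 = 1278.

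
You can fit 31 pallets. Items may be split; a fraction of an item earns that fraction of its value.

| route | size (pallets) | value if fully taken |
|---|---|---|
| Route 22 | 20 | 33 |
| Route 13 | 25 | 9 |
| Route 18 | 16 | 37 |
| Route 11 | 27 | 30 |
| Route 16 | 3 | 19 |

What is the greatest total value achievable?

Sort by value density: Route 16 19/3≈6.33, Route 18 37/16≈2.31, Route 22 33/20≈1.65, Route 11 30/27≈1.11, Route 13 9/25≈0.36.
Take all of Route 16 (3 pallets, value 19) → 28 pallets left.
Take all of Route 18 (16 pallets, value 37) → 12 pallets left.
Fill the last 12 pallets with part of Route 22: 12/20 of it earns 19.8.
Total value = 75.8.

75.8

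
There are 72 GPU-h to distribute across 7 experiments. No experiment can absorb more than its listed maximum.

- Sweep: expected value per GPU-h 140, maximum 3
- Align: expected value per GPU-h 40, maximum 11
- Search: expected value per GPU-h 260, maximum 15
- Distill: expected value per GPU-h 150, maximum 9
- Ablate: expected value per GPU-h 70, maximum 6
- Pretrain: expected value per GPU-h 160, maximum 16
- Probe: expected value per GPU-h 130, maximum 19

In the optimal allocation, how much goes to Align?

Rank by expected value per GPU-h: Search 260 > Pretrain 160 > Distill 150 > Sweep 140 > Probe 130 > Ablate 70 > Align 40.
Search: +15 to 15 (cap) ; 57 left.
Pretrain: +16 to 16 (cap) ; 41 left.
Distill takes 9 to reach its cap of 9 ; 32 left.
Give Sweep 3 to hit its cap of 3 ; 29 left.
Probe takes 19 to reach its cap of 19 ; 10 left.
Ablate: +6 to 6 (cap) ; 4 left.
Align: +4 (room for 11) → 4. Pool exhausted.

4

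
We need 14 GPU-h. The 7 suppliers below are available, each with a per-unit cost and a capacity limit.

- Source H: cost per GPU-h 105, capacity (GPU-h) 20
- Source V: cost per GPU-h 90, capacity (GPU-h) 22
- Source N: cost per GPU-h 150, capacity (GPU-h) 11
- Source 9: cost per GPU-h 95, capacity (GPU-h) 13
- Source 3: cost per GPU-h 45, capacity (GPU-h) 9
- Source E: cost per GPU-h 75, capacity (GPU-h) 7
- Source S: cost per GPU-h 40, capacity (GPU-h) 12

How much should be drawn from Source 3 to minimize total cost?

2

Use suppliers in increasing cost order.
Source S at 40: take all 12 GPU-h ; 2 still needed.
Take 2 from Source 3 at 45 to finish.
Source E, Source V, Source 9, Source H, Source N: unused.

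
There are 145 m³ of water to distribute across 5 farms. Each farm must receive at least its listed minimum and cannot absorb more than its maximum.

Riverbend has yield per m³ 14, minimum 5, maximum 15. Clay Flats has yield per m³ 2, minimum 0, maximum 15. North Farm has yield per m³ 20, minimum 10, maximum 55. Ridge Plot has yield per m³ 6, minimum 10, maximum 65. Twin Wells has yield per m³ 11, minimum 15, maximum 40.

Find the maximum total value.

Meeting every minimum uses 5+0+10+10+15 = 40 m³, leaving 105.
Order the farms by yield per m³: North Farm 20 > Riverbend 14 > Twin Wells 11 > Ridge Plot 6 > Clay Flats 2.
Give North Farm 45 more to hit its cap of 55 — 60 left.
Riverbend: +10 to 15 (cap) — 50 left.
Twin Wells takes 25 more to reach its cap of 40 — 25 left.
Only 25 left; Ridge Plot takes them to reach 35.
Total = 14×15 + 20×55 + 6×35 + 11×40 = 1960.

1960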